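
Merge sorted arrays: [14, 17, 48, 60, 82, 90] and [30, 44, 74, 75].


Take 14 from A
Take 17 from A
Take 30 from B
Take 44 from B
Take 48 from A
Take 60 from A
Take 74 from B
Take 75 from B

Merged: [14, 17, 30, 44, 48, 60, 74, 75, 82, 90]


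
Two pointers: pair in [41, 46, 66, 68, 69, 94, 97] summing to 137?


lo=0(41)+hi=6(97)=138
lo=0(41)+hi=5(94)=135
lo=1(46)+hi=5(94)=140
lo=1(46)+hi=4(69)=115
lo=2(66)+hi=4(69)=135
lo=3(68)+hi=4(69)=137

Yes: 68+69=137


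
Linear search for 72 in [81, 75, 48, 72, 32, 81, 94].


i=0: 81!=72
i=1: 75!=72
i=2: 48!=72
i=3: 72==72 found!

Found at 3, 4 comps


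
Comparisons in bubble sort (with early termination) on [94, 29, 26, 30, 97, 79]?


Algorithm: bubble sort (with early termination)
Input: [94, 29, 26, 30, 97, 79]
Sorted: [26, 29, 30, 79, 94, 97]

12


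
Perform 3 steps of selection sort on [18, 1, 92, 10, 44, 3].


Initial: [18, 1, 92, 10, 44, 3]
Step 1: min=1 at 1
  Swap: [1, 18, 92, 10, 44, 3]
Step 2: min=3 at 5
  Swap: [1, 3, 92, 10, 44, 18]
Step 3: min=10 at 3
  Swap: [1, 3, 10, 92, 44, 18]

After 3 steps: [1, 3, 10, 92, 44, 18]


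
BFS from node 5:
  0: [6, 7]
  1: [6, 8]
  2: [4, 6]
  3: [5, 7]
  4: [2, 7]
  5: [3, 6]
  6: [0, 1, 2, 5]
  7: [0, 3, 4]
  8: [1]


Visit 5, enqueue [3, 6]
Visit 3, enqueue [7]
Visit 6, enqueue [0, 1, 2]
Visit 7, enqueue [4]
Visit 0, enqueue []
Visit 1, enqueue [8]
Visit 2, enqueue []
Visit 4, enqueue []
Visit 8, enqueue []

BFS order: [5, 3, 6, 7, 0, 1, 2, 4, 8]


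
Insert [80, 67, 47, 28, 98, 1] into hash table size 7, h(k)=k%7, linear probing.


Insert 80: h=3 -> slot 3
Insert 67: h=4 -> slot 4
Insert 47: h=5 -> slot 5
Insert 28: h=0 -> slot 0
Insert 98: h=0, 1 probes -> slot 1
Insert 1: h=1, 1 probes -> slot 2

Table: [28, 98, 1, 80, 67, 47, None]


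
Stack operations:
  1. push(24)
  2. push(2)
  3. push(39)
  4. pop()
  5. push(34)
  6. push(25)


push(24) -> [24]
push(2) -> [24, 2]
push(39) -> [24, 2, 39]
pop()->39, [24, 2]
push(34) -> [24, 2, 34]
push(25) -> [24, 2, 34, 25]

Final stack: [24, 2, 34, 25]


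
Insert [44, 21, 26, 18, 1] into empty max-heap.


Insert 44: [44]
Insert 21: [44, 21]
Insert 26: [44, 21, 26]
Insert 18: [44, 21, 26, 18]
Insert 1: [44, 21, 26, 18, 1]

Final heap: [44, 21, 26, 18, 1]


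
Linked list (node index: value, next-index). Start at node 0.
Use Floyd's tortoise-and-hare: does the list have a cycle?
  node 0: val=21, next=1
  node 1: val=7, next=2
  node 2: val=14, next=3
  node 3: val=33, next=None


Floyd's tortoise (slow, +1) and hare (fast, +2):
  init: slow=0, fast=0
  step 1: slow=1, fast=2
  step 2: fast 2->3->None, no cycle

Cycle: no


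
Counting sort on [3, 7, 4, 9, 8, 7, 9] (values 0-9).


Input: [3, 7, 4, 9, 8, 7, 9]
Counts: [0, 0, 0, 1, 1, 0, 0, 2, 1, 2]

Sorted: [3, 4, 7, 7, 8, 9, 9]


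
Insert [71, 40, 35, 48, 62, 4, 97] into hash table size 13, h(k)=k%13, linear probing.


Insert 71: h=6 -> slot 6
Insert 40: h=1 -> slot 1
Insert 35: h=9 -> slot 9
Insert 48: h=9, 1 probes -> slot 10
Insert 62: h=10, 1 probes -> slot 11
Insert 4: h=4 -> slot 4
Insert 97: h=6, 1 probes -> slot 7

Table: [None, 40, None, None, 4, None, 71, 97, None, 35, 48, 62, None]


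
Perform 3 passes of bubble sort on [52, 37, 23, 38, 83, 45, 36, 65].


Initial: [52, 37, 23, 38, 83, 45, 36, 65]
Pass 1: [37, 23, 38, 52, 45, 36, 65, 83] (6 swaps)
Pass 2: [23, 37, 38, 45, 36, 52, 65, 83] (3 swaps)
Pass 3: [23, 37, 38, 36, 45, 52, 65, 83] (1 swaps)

After 3 passes: [23, 37, 38, 36, 45, 52, 65, 83]


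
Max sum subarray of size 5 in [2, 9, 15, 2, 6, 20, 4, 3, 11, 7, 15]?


[0:5]: 34
[1:6]: 52
[2:7]: 47
[3:8]: 35
[4:9]: 44
[5:10]: 45
[6:11]: 40

Max: 52 at [1:6]


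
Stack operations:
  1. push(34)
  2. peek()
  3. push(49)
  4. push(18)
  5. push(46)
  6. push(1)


push(34) -> [34]
peek()->34
push(49) -> [34, 49]
push(18) -> [34, 49, 18]
push(46) -> [34, 49, 18, 46]
push(1) -> [34, 49, 18, 46, 1]

Final stack: [34, 49, 18, 46, 1]


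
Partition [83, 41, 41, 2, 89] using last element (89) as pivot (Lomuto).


Pivot: 89
  83 <= 89: advance i (no swap)
  41 <= 89: advance i (no swap)
  41 <= 89: advance i (no swap)
  2 <= 89: advance i (no swap)
Place pivot at 4: [83, 41, 41, 2, 89]

Partitioned: [83, 41, 41, 2, 89]


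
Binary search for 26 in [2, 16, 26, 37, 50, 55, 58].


Step 1: lo=0, hi=6, mid=3, val=37
Step 2: lo=0, hi=2, mid=1, val=16
Step 3: lo=2, hi=2, mid=2, val=26

Found at index 2


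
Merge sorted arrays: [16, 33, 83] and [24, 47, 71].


Take 16 from A
Take 24 from B
Take 33 from A
Take 47 from B
Take 71 from B

Merged: [16, 24, 33, 47, 71, 83]


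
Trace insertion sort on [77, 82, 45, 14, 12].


Initial: [77, 82, 45, 14, 12]
Insert 82: [77, 82, 45, 14, 12]
Insert 45: [45, 77, 82, 14, 12]
Insert 14: [14, 45, 77, 82, 12]
Insert 12: [12, 14, 45, 77, 82]

Sorted: [12, 14, 45, 77, 82]


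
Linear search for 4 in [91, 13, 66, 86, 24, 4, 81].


i=0: 91!=4
i=1: 13!=4
i=2: 66!=4
i=3: 86!=4
i=4: 24!=4
i=5: 4==4 found!

Found at 5, 6 comps


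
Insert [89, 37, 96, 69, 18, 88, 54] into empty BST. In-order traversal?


Insert 89: root
Insert 37: L from 89
Insert 96: R from 89
Insert 69: L from 89 -> R from 37
Insert 18: L from 89 -> L from 37
Insert 88: L from 89 -> R from 37 -> R from 69
Insert 54: L from 89 -> R from 37 -> L from 69

In-order: [18, 37, 54, 69, 88, 89, 96]


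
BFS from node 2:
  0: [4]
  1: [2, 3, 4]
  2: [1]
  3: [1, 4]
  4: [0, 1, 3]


Visit 2, enqueue [1]
Visit 1, enqueue [3, 4]
Visit 3, enqueue []
Visit 4, enqueue [0]
Visit 0, enqueue []

BFS order: [2, 1, 3, 4, 0]


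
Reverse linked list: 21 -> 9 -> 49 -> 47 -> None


Step 1: curr=21, set curr.next=prev(None) | reversed so far: 21
Step 2: curr=9, set curr.next=prev(21) | reversed so far: 9 -> 21
Step 3: curr=49, set curr.next=prev(9) | reversed so far: 49 -> 9 -> 21
Step 4: curr=47, set curr.next=prev(49) | reversed so far: 47 -> 49 -> 9 -> 21

47 -> 49 -> 9 -> 21 -> None


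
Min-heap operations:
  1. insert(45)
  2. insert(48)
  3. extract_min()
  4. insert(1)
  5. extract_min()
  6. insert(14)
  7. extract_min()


insert(45) -> [45]
insert(48) -> [45, 48]
extract_min()->45, [48]
insert(1) -> [1, 48]
extract_min()->1, [48]
insert(14) -> [14, 48]
extract_min()->14, [48]

Final heap: [48]


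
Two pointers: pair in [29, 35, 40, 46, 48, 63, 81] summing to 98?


lo=0(29)+hi=6(81)=110
lo=0(29)+hi=5(63)=92
lo=1(35)+hi=5(63)=98

Yes: 35+63=98


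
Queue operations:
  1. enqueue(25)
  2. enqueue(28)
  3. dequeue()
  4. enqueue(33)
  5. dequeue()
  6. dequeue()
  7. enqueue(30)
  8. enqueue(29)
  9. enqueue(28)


enqueue(25) -> [25]
enqueue(28) -> [25, 28]
dequeue()->25, [28]
enqueue(33) -> [28, 33]
dequeue()->28, [33]
dequeue()->33, []
enqueue(30) -> [30]
enqueue(29) -> [30, 29]
enqueue(28) -> [30, 29, 28]

Final queue: [30, 29, 28]


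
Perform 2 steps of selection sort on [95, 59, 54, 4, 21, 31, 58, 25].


Initial: [95, 59, 54, 4, 21, 31, 58, 25]
Step 1: min=4 at 3
  Swap: [4, 59, 54, 95, 21, 31, 58, 25]
Step 2: min=21 at 4
  Swap: [4, 21, 54, 95, 59, 31, 58, 25]

After 2 steps: [4, 21, 54, 95, 59, 31, 58, 25]


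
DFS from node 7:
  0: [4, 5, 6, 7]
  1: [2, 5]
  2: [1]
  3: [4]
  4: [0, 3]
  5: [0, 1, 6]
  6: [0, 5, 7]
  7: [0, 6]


Visit 7, push [6, 0]
Visit 0, push [6, 5, 4]
Visit 4, push [3]
Visit 3, push []
Visit 5, push [6, 1]
Visit 1, push [2]
Visit 2, push []
Visit 6, push []

DFS order: [7, 0, 4, 3, 5, 1, 2, 6]


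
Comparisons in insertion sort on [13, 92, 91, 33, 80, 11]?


Algorithm: insertion sort
Input: [13, 92, 91, 33, 80, 11]
Sorted: [11, 13, 33, 80, 91, 92]

14


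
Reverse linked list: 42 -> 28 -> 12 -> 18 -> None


Step 1: curr=42, set curr.next=prev(None) | reversed so far: 42
Step 2: curr=28, set curr.next=prev(42) | reversed so far: 28 -> 42
Step 3: curr=12, set curr.next=prev(28) | reversed so far: 12 -> 28 -> 42
Step 4: curr=18, set curr.next=prev(12) | reversed so far: 18 -> 12 -> 28 -> 42

18 -> 12 -> 28 -> 42 -> None


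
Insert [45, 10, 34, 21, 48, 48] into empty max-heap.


Insert 45: [45]
Insert 10: [45, 10]
Insert 34: [45, 10, 34]
Insert 21: [45, 21, 34, 10]
Insert 48: [48, 45, 34, 10, 21]
Insert 48: [48, 45, 48, 10, 21, 34]

Final heap: [48, 45, 48, 10, 21, 34]


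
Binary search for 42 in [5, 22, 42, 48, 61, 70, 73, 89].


Step 1: lo=0, hi=7, mid=3, val=48
Step 2: lo=0, hi=2, mid=1, val=22
Step 3: lo=2, hi=2, mid=2, val=42

Found at index 2


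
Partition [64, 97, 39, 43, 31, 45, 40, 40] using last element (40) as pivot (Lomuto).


Pivot: 40
  39 <= 40: swap -> [39, 97, 64, 43, 31, 45, 40, 40]
  31 <= 40: swap -> [39, 31, 64, 43, 97, 45, 40, 40]
  40 <= 40: swap -> [39, 31, 40, 43, 97, 45, 64, 40]
Place pivot at 3: [39, 31, 40, 40, 97, 45, 64, 43]

Partitioned: [39, 31, 40, 40, 97, 45, 64, 43]


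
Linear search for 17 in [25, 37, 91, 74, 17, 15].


i=0: 25!=17
i=1: 37!=17
i=2: 91!=17
i=3: 74!=17
i=4: 17==17 found!

Found at 4, 5 comps


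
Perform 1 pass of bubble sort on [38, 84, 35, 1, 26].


Initial: [38, 84, 35, 1, 26]
Pass 1: [38, 35, 1, 26, 84] (3 swaps)

After 1 pass: [38, 35, 1, 26, 84]


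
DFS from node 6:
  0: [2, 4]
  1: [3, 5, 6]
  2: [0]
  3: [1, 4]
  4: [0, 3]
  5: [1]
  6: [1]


Visit 6, push [1]
Visit 1, push [5, 3]
Visit 3, push [4]
Visit 4, push [0]
Visit 0, push [2]
Visit 2, push []
Visit 5, push []

DFS order: [6, 1, 3, 4, 0, 2, 5]


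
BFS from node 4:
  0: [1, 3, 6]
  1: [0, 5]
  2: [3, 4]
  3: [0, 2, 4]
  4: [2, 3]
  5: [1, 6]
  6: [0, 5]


Visit 4, enqueue [2, 3]
Visit 2, enqueue []
Visit 3, enqueue [0]
Visit 0, enqueue [1, 6]
Visit 1, enqueue [5]
Visit 6, enqueue []
Visit 5, enqueue []

BFS order: [4, 2, 3, 0, 1, 6, 5]


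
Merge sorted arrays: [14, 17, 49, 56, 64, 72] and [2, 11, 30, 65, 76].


Take 2 from B
Take 11 from B
Take 14 from A
Take 17 from A
Take 30 from B
Take 49 from A
Take 56 from A
Take 64 from A
Take 65 from B
Take 72 from A

Merged: [2, 11, 14, 17, 30, 49, 56, 64, 65, 72, 76]


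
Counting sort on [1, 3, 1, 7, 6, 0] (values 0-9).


Input: [1, 3, 1, 7, 6, 0]
Counts: [1, 2, 0, 1, 0, 0, 1, 1, 0, 0]

Sorted: [0, 1, 1, 3, 6, 7]


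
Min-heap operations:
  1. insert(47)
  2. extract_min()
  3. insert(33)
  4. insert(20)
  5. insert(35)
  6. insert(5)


insert(47) -> [47]
extract_min()->47, []
insert(33) -> [33]
insert(20) -> [20, 33]
insert(35) -> [20, 33, 35]
insert(5) -> [5, 20, 35, 33]

Final heap: [5, 20, 35, 33]


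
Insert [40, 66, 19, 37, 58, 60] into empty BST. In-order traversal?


Insert 40: root
Insert 66: R from 40
Insert 19: L from 40
Insert 37: L from 40 -> R from 19
Insert 58: R from 40 -> L from 66
Insert 60: R from 40 -> L from 66 -> R from 58

In-order: [19, 37, 40, 58, 60, 66]


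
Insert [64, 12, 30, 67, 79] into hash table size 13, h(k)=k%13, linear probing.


Insert 64: h=12 -> slot 12
Insert 12: h=12, 1 probes -> slot 0
Insert 30: h=4 -> slot 4
Insert 67: h=2 -> slot 2
Insert 79: h=1 -> slot 1

Table: [12, 79, 67, None, 30, None, None, None, None, None, None, None, 64]


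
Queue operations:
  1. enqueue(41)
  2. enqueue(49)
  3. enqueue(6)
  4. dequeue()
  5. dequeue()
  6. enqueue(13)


enqueue(41) -> [41]
enqueue(49) -> [41, 49]
enqueue(6) -> [41, 49, 6]
dequeue()->41, [49, 6]
dequeue()->49, [6]
enqueue(13) -> [6, 13]

Final queue: [6, 13]


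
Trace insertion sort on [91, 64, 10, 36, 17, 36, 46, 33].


Initial: [91, 64, 10, 36, 17, 36, 46, 33]
Insert 64: [64, 91, 10, 36, 17, 36, 46, 33]
Insert 10: [10, 64, 91, 36, 17, 36, 46, 33]
Insert 36: [10, 36, 64, 91, 17, 36, 46, 33]
Insert 17: [10, 17, 36, 64, 91, 36, 46, 33]
Insert 36: [10, 17, 36, 36, 64, 91, 46, 33]
Insert 46: [10, 17, 36, 36, 46, 64, 91, 33]
Insert 33: [10, 17, 33, 36, 36, 46, 64, 91]

Sorted: [10, 17, 33, 36, 36, 46, 64, 91]


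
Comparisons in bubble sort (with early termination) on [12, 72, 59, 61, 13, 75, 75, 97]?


Algorithm: bubble sort (with early termination)
Input: [12, 72, 59, 61, 13, 75, 75, 97]
Sorted: [12, 13, 59, 61, 72, 75, 75, 97]

22


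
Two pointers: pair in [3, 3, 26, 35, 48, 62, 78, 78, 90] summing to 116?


lo=0(3)+hi=8(90)=93
lo=1(3)+hi=8(90)=93
lo=2(26)+hi=8(90)=116

Yes: 26+90=116


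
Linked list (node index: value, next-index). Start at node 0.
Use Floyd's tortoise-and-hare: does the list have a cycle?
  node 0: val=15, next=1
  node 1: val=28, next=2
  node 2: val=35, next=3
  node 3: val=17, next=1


Floyd's tortoise (slow, +1) and hare (fast, +2):
  init: slow=0, fast=0
  step 1: slow=1, fast=2
  step 2: slow=2, fast=1
  step 3: slow=3, fast=3
  slow == fast at node 3: cycle detected

Cycle: yes


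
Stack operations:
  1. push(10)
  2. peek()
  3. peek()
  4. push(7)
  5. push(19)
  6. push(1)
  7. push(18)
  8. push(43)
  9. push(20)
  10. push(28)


push(10) -> [10]
peek()->10
peek()->10
push(7) -> [10, 7]
push(19) -> [10, 7, 19]
push(1) -> [10, 7, 19, 1]
push(18) -> [10, 7, 19, 1, 18]
push(43) -> [10, 7, 19, 1, 18, 43]
push(20) -> [10, 7, 19, 1, 18, 43, 20]
push(28) -> [10, 7, 19, 1, 18, 43, 20, 28]

Final stack: [10, 7, 19, 1, 18, 43, 20, 28]


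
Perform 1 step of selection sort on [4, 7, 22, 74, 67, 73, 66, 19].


Initial: [4, 7, 22, 74, 67, 73, 66, 19]
Step 1: min=4 at 0
  Swap: [4, 7, 22, 74, 67, 73, 66, 19]

After 1 step: [4, 7, 22, 74, 67, 73, 66, 19]


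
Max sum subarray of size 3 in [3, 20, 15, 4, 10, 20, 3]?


[0:3]: 38
[1:4]: 39
[2:5]: 29
[3:6]: 34
[4:7]: 33

Max: 39 at [1:4]


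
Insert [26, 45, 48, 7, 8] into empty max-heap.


Insert 26: [26]
Insert 45: [45, 26]
Insert 48: [48, 26, 45]
Insert 7: [48, 26, 45, 7]
Insert 8: [48, 26, 45, 7, 8]

Final heap: [48, 26, 45, 7, 8]


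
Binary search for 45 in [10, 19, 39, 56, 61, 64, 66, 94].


Step 1: lo=0, hi=7, mid=3, val=56
Step 2: lo=0, hi=2, mid=1, val=19
Step 3: lo=2, hi=2, mid=2, val=39

Not found


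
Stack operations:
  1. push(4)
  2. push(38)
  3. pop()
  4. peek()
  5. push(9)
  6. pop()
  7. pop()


push(4) -> [4]
push(38) -> [4, 38]
pop()->38, [4]
peek()->4
push(9) -> [4, 9]
pop()->9, [4]
pop()->4, []

Final stack: []


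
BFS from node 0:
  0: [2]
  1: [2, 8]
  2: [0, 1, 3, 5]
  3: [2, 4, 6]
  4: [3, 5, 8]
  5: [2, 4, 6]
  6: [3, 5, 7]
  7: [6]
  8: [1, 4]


Visit 0, enqueue [2]
Visit 2, enqueue [1, 3, 5]
Visit 1, enqueue [8]
Visit 3, enqueue [4, 6]
Visit 5, enqueue []
Visit 8, enqueue []
Visit 4, enqueue []
Visit 6, enqueue [7]
Visit 7, enqueue []

BFS order: [0, 2, 1, 3, 5, 8, 4, 6, 7]


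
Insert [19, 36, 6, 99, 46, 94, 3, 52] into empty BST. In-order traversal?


Insert 19: root
Insert 36: R from 19
Insert 6: L from 19
Insert 99: R from 19 -> R from 36
Insert 46: R from 19 -> R from 36 -> L from 99
Insert 94: R from 19 -> R from 36 -> L from 99 -> R from 46
Insert 3: L from 19 -> L from 6
Insert 52: R from 19 -> R from 36 -> L from 99 -> R from 46 -> L from 94

In-order: [3, 6, 19, 36, 46, 52, 94, 99]


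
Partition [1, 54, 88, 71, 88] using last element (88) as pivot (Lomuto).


Pivot: 88
  1 <= 88: advance i (no swap)
  54 <= 88: advance i (no swap)
  88 <= 88: advance i (no swap)
  71 <= 88: advance i (no swap)
Place pivot at 4: [1, 54, 88, 71, 88]

Partitioned: [1, 54, 88, 71, 88]


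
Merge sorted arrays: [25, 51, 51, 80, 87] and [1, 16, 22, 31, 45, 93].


Take 1 from B
Take 16 from B
Take 22 from B
Take 25 from A
Take 31 from B
Take 45 from B
Take 51 from A
Take 51 from A
Take 80 from A
Take 87 from A

Merged: [1, 16, 22, 25, 31, 45, 51, 51, 80, 87, 93]


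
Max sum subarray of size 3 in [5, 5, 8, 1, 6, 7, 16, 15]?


[0:3]: 18
[1:4]: 14
[2:5]: 15
[3:6]: 14
[4:7]: 29
[5:8]: 38

Max: 38 at [5:8]


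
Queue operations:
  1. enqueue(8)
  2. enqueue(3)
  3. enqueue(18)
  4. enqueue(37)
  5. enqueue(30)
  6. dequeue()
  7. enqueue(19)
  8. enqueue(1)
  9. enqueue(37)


enqueue(8) -> [8]
enqueue(3) -> [8, 3]
enqueue(18) -> [8, 3, 18]
enqueue(37) -> [8, 3, 18, 37]
enqueue(30) -> [8, 3, 18, 37, 30]
dequeue()->8, [3, 18, 37, 30]
enqueue(19) -> [3, 18, 37, 30, 19]
enqueue(1) -> [3, 18, 37, 30, 19, 1]
enqueue(37) -> [3, 18, 37, 30, 19, 1, 37]

Final queue: [3, 18, 37, 30, 19, 1, 37]


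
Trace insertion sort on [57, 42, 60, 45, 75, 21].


Initial: [57, 42, 60, 45, 75, 21]
Insert 42: [42, 57, 60, 45, 75, 21]
Insert 60: [42, 57, 60, 45, 75, 21]
Insert 45: [42, 45, 57, 60, 75, 21]
Insert 75: [42, 45, 57, 60, 75, 21]
Insert 21: [21, 42, 45, 57, 60, 75]

Sorted: [21, 42, 45, 57, 60, 75]


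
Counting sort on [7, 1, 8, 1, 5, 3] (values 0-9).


Input: [7, 1, 8, 1, 5, 3]
Counts: [0, 2, 0, 1, 0, 1, 0, 1, 1, 0]

Sorted: [1, 1, 3, 5, 7, 8]


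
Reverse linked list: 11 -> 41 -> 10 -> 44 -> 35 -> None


Step 1: curr=11, set curr.next=prev(None) | reversed so far: 11
Step 2: curr=41, set curr.next=prev(11) | reversed so far: 41 -> 11
Step 3: curr=10, set curr.next=prev(41) | reversed so far: 10 -> 41 -> 11
Step 4: curr=44, set curr.next=prev(10) | reversed so far: 44 -> 10 -> 41 -> 11
Step 5: curr=35, set curr.next=prev(44) | reversed so far: 35 -> 44 -> 10 -> 41 -> 11

35 -> 44 -> 10 -> 41 -> 11 -> None


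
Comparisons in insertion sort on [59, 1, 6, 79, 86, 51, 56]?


Algorithm: insertion sort
Input: [59, 1, 6, 79, 86, 51, 56]
Sorted: [1, 6, 51, 56, 59, 79, 86]

13


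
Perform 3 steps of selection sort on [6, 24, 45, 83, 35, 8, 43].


Initial: [6, 24, 45, 83, 35, 8, 43]
Step 1: min=6 at 0
  Swap: [6, 24, 45, 83, 35, 8, 43]
Step 2: min=8 at 5
  Swap: [6, 8, 45, 83, 35, 24, 43]
Step 3: min=24 at 5
  Swap: [6, 8, 24, 83, 35, 45, 43]

After 3 steps: [6, 8, 24, 83, 35, 45, 43]


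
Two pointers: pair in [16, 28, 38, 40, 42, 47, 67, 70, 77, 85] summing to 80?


lo=0(16)+hi=9(85)=101
lo=0(16)+hi=8(77)=93
lo=0(16)+hi=7(70)=86
lo=0(16)+hi=6(67)=83
lo=0(16)+hi=5(47)=63
lo=1(28)+hi=5(47)=75
lo=2(38)+hi=5(47)=85
lo=2(38)+hi=4(42)=80

Yes: 38+42=80


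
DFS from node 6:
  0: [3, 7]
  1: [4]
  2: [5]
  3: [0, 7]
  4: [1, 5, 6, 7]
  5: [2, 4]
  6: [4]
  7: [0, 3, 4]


Visit 6, push [4]
Visit 4, push [7, 5, 1]
Visit 1, push []
Visit 5, push [2]
Visit 2, push []
Visit 7, push [3, 0]
Visit 0, push [3]
Visit 3, push []

DFS order: [6, 4, 1, 5, 2, 7, 0, 3]


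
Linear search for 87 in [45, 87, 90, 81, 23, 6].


i=0: 45!=87
i=1: 87==87 found!

Found at 1, 2 comps


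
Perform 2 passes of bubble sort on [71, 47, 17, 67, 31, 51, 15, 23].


Initial: [71, 47, 17, 67, 31, 51, 15, 23]
Pass 1: [47, 17, 67, 31, 51, 15, 23, 71] (7 swaps)
Pass 2: [17, 47, 31, 51, 15, 23, 67, 71] (5 swaps)

After 2 passes: [17, 47, 31, 51, 15, 23, 67, 71]


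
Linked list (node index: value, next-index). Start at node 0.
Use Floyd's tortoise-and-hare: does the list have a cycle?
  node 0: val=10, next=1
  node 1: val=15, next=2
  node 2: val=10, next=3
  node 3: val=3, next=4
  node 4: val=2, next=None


Floyd's tortoise (slow, +1) and hare (fast, +2):
  init: slow=0, fast=0
  step 1: slow=1, fast=2
  step 2: slow=2, fast=4
  step 3: fast -> None, no cycle

Cycle: no


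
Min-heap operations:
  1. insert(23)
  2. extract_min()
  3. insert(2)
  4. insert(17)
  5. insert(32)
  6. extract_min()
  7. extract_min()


insert(23) -> [23]
extract_min()->23, []
insert(2) -> [2]
insert(17) -> [2, 17]
insert(32) -> [2, 17, 32]
extract_min()->2, [17, 32]
extract_min()->17, [32]

Final heap: [32]


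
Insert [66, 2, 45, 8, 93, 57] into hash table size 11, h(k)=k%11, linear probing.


Insert 66: h=0 -> slot 0
Insert 2: h=2 -> slot 2
Insert 45: h=1 -> slot 1
Insert 8: h=8 -> slot 8
Insert 93: h=5 -> slot 5
Insert 57: h=2, 1 probes -> slot 3

Table: [66, 45, 2, 57, None, 93, None, None, 8, None, None]


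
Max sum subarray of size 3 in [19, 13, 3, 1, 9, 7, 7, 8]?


[0:3]: 35
[1:4]: 17
[2:5]: 13
[3:6]: 17
[4:7]: 23
[5:8]: 22

Max: 35 at [0:3]


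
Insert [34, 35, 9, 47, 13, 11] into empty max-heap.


Insert 34: [34]
Insert 35: [35, 34]
Insert 9: [35, 34, 9]
Insert 47: [47, 35, 9, 34]
Insert 13: [47, 35, 9, 34, 13]
Insert 11: [47, 35, 11, 34, 13, 9]

Final heap: [47, 35, 11, 34, 13, 9]


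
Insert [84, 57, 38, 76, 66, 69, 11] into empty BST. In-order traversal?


Insert 84: root
Insert 57: L from 84
Insert 38: L from 84 -> L from 57
Insert 76: L from 84 -> R from 57
Insert 66: L from 84 -> R from 57 -> L from 76
Insert 69: L from 84 -> R from 57 -> L from 76 -> R from 66
Insert 11: L from 84 -> L from 57 -> L from 38

In-order: [11, 38, 57, 66, 69, 76, 84]


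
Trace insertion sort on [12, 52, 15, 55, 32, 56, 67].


Initial: [12, 52, 15, 55, 32, 56, 67]
Insert 52: [12, 52, 15, 55, 32, 56, 67]
Insert 15: [12, 15, 52, 55, 32, 56, 67]
Insert 55: [12, 15, 52, 55, 32, 56, 67]
Insert 32: [12, 15, 32, 52, 55, 56, 67]
Insert 56: [12, 15, 32, 52, 55, 56, 67]
Insert 67: [12, 15, 32, 52, 55, 56, 67]

Sorted: [12, 15, 32, 52, 55, 56, 67]


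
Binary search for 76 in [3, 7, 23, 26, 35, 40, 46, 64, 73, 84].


Step 1: lo=0, hi=9, mid=4, val=35
Step 2: lo=5, hi=9, mid=7, val=64
Step 3: lo=8, hi=9, mid=8, val=73
Step 4: lo=9, hi=9, mid=9, val=84

Not found


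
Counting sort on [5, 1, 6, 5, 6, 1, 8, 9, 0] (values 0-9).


Input: [5, 1, 6, 5, 6, 1, 8, 9, 0]
Counts: [1, 2, 0, 0, 0, 2, 2, 0, 1, 1]

Sorted: [0, 1, 1, 5, 5, 6, 6, 8, 9]


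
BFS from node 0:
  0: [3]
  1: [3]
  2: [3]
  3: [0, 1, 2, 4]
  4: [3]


Visit 0, enqueue [3]
Visit 3, enqueue [1, 2, 4]
Visit 1, enqueue []
Visit 2, enqueue []
Visit 4, enqueue []

BFS order: [0, 3, 1, 2, 4]


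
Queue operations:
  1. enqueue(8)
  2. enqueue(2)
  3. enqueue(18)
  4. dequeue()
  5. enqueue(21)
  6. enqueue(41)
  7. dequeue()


enqueue(8) -> [8]
enqueue(2) -> [8, 2]
enqueue(18) -> [8, 2, 18]
dequeue()->8, [2, 18]
enqueue(21) -> [2, 18, 21]
enqueue(41) -> [2, 18, 21, 41]
dequeue()->2, [18, 21, 41]

Final queue: [18, 21, 41]


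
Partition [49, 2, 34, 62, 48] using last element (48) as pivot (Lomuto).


Pivot: 48
  2 <= 48: swap -> [2, 49, 34, 62, 48]
  34 <= 48: swap -> [2, 34, 49, 62, 48]
Place pivot at 2: [2, 34, 48, 62, 49]

Partitioned: [2, 34, 48, 62, 49]


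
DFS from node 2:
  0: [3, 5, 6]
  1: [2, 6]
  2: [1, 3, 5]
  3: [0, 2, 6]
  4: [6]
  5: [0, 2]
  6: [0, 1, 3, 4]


Visit 2, push [5, 3, 1]
Visit 1, push [6]
Visit 6, push [4, 3, 0]
Visit 0, push [5, 3]
Visit 3, push []
Visit 5, push []
Visit 4, push []

DFS order: [2, 1, 6, 0, 3, 5, 4]


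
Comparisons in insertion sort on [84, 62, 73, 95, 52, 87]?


Algorithm: insertion sort
Input: [84, 62, 73, 95, 52, 87]
Sorted: [52, 62, 73, 84, 87, 95]

10


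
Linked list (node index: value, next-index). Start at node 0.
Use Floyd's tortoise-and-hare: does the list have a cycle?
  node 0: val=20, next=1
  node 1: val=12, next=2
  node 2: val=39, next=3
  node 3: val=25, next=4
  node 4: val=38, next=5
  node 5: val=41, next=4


Floyd's tortoise (slow, +1) and hare (fast, +2):
  init: slow=0, fast=0
  step 1: slow=1, fast=2
  step 2: slow=2, fast=4
  step 3: slow=3, fast=4
  step 4: slow=4, fast=4
  slow == fast at node 4: cycle detected

Cycle: yes


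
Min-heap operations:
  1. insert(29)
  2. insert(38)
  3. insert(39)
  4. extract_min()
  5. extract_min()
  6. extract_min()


insert(29) -> [29]
insert(38) -> [29, 38]
insert(39) -> [29, 38, 39]
extract_min()->29, [38, 39]
extract_min()->38, [39]
extract_min()->39, []

Final heap: []


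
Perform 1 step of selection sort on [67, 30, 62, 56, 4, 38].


Initial: [67, 30, 62, 56, 4, 38]
Step 1: min=4 at 4
  Swap: [4, 30, 62, 56, 67, 38]

After 1 step: [4, 30, 62, 56, 67, 38]


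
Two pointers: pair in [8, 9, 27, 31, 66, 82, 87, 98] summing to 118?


lo=0(8)+hi=7(98)=106
lo=1(9)+hi=7(98)=107
lo=2(27)+hi=7(98)=125
lo=2(27)+hi=6(87)=114
lo=3(31)+hi=6(87)=118

Yes: 31+87=118


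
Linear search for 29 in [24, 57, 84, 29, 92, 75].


i=0: 24!=29
i=1: 57!=29
i=2: 84!=29
i=3: 29==29 found!

Found at 3, 4 comps


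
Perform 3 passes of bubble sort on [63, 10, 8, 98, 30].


Initial: [63, 10, 8, 98, 30]
Pass 1: [10, 8, 63, 30, 98] (3 swaps)
Pass 2: [8, 10, 30, 63, 98] (2 swaps)
Pass 3: [8, 10, 30, 63, 98] (0 swaps)

After 3 passes: [8, 10, 30, 63, 98]


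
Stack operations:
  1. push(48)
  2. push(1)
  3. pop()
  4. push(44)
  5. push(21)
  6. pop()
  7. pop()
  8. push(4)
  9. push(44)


push(48) -> [48]
push(1) -> [48, 1]
pop()->1, [48]
push(44) -> [48, 44]
push(21) -> [48, 44, 21]
pop()->21, [48, 44]
pop()->44, [48]
push(4) -> [48, 4]
push(44) -> [48, 4, 44]

Final stack: [48, 4, 44]


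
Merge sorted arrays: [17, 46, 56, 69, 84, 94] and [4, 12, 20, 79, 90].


Take 4 from B
Take 12 from B
Take 17 from A
Take 20 from B
Take 46 from A
Take 56 from A
Take 69 from A
Take 79 from B
Take 84 from A
Take 90 from B

Merged: [4, 12, 17, 20, 46, 56, 69, 79, 84, 90, 94]


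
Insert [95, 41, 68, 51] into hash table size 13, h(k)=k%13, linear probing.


Insert 95: h=4 -> slot 4
Insert 41: h=2 -> slot 2
Insert 68: h=3 -> slot 3
Insert 51: h=12 -> slot 12

Table: [None, None, 41, 68, 95, None, None, None, None, None, None, None, 51]


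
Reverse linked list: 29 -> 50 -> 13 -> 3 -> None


Step 1: curr=29, set curr.next=prev(None) | reversed so far: 29
Step 2: curr=50, set curr.next=prev(29) | reversed so far: 50 -> 29
Step 3: curr=13, set curr.next=prev(50) | reversed so far: 13 -> 50 -> 29
Step 4: curr=3, set curr.next=prev(13) | reversed so far: 3 -> 13 -> 50 -> 29

3 -> 13 -> 50 -> 29 -> None


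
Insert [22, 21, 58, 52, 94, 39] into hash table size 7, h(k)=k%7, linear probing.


Insert 22: h=1 -> slot 1
Insert 21: h=0 -> slot 0
Insert 58: h=2 -> slot 2
Insert 52: h=3 -> slot 3
Insert 94: h=3, 1 probes -> slot 4
Insert 39: h=4, 1 probes -> slot 5

Table: [21, 22, 58, 52, 94, 39, None]


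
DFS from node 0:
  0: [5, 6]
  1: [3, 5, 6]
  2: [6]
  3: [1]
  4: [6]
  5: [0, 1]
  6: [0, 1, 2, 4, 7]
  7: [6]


Visit 0, push [6, 5]
Visit 5, push [1]
Visit 1, push [6, 3]
Visit 3, push []
Visit 6, push [7, 4, 2]
Visit 2, push []
Visit 4, push []
Visit 7, push []

DFS order: [0, 5, 1, 3, 6, 2, 4, 7]


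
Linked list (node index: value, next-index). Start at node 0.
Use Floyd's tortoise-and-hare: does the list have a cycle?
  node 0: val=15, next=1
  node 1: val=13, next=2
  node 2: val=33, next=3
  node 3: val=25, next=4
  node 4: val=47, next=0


Floyd's tortoise (slow, +1) and hare (fast, +2):
  init: slow=0, fast=0
  step 1: slow=1, fast=2
  step 2: slow=2, fast=4
  step 3: slow=3, fast=1
  step 4: slow=4, fast=3
  step 5: slow=0, fast=0
  slow == fast at node 0: cycle detected

Cycle: yes


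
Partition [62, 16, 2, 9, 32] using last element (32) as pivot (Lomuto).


Pivot: 32
  16 <= 32: swap -> [16, 62, 2, 9, 32]
  2 <= 32: swap -> [16, 2, 62, 9, 32]
  9 <= 32: swap -> [16, 2, 9, 62, 32]
Place pivot at 3: [16, 2, 9, 32, 62]

Partitioned: [16, 2, 9, 32, 62]


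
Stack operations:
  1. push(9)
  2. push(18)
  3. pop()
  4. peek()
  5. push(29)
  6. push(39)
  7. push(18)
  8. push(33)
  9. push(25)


push(9) -> [9]
push(18) -> [9, 18]
pop()->18, [9]
peek()->9
push(29) -> [9, 29]
push(39) -> [9, 29, 39]
push(18) -> [9, 29, 39, 18]
push(33) -> [9, 29, 39, 18, 33]
push(25) -> [9, 29, 39, 18, 33, 25]

Final stack: [9, 29, 39, 18, 33, 25]


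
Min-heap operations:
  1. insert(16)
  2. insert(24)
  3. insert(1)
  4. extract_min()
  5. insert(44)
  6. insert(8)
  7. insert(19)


insert(16) -> [16]
insert(24) -> [16, 24]
insert(1) -> [1, 24, 16]
extract_min()->1, [16, 24]
insert(44) -> [16, 24, 44]
insert(8) -> [8, 16, 44, 24]
insert(19) -> [8, 16, 44, 24, 19]

Final heap: [8, 16, 44, 24, 19]


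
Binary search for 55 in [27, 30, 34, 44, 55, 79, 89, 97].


Step 1: lo=0, hi=7, mid=3, val=44
Step 2: lo=4, hi=7, mid=5, val=79
Step 3: lo=4, hi=4, mid=4, val=55

Found at index 4


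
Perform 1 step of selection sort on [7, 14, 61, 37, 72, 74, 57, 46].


Initial: [7, 14, 61, 37, 72, 74, 57, 46]
Step 1: min=7 at 0
  Swap: [7, 14, 61, 37, 72, 74, 57, 46]

After 1 step: [7, 14, 61, 37, 72, 74, 57, 46]


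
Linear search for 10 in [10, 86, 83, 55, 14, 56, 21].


i=0: 10==10 found!

Found at 0, 1 comps


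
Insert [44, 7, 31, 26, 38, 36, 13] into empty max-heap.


Insert 44: [44]
Insert 7: [44, 7]
Insert 31: [44, 7, 31]
Insert 26: [44, 26, 31, 7]
Insert 38: [44, 38, 31, 7, 26]
Insert 36: [44, 38, 36, 7, 26, 31]
Insert 13: [44, 38, 36, 7, 26, 31, 13]

Final heap: [44, 38, 36, 7, 26, 31, 13]


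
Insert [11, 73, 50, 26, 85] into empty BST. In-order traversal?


Insert 11: root
Insert 73: R from 11
Insert 50: R from 11 -> L from 73
Insert 26: R from 11 -> L from 73 -> L from 50
Insert 85: R from 11 -> R from 73

In-order: [11, 26, 50, 73, 85]


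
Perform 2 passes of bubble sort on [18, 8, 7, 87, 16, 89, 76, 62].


Initial: [18, 8, 7, 87, 16, 89, 76, 62]
Pass 1: [8, 7, 18, 16, 87, 76, 62, 89] (5 swaps)
Pass 2: [7, 8, 16, 18, 76, 62, 87, 89] (4 swaps)

After 2 passes: [7, 8, 16, 18, 76, 62, 87, 89]


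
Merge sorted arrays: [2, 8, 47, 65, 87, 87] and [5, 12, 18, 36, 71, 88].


Take 2 from A
Take 5 from B
Take 8 from A
Take 12 from B
Take 18 from B
Take 36 from B
Take 47 from A
Take 65 from A
Take 71 from B
Take 87 from A
Take 87 from A

Merged: [2, 5, 8, 12, 18, 36, 47, 65, 71, 87, 87, 88]


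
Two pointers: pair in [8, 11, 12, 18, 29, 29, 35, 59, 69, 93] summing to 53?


lo=0(8)+hi=9(93)=101
lo=0(8)+hi=8(69)=77
lo=0(8)+hi=7(59)=67
lo=0(8)+hi=6(35)=43
lo=1(11)+hi=6(35)=46
lo=2(12)+hi=6(35)=47
lo=3(18)+hi=6(35)=53

Yes: 18+35=53


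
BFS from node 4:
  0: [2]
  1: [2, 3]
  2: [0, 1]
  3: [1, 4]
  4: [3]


Visit 4, enqueue [3]
Visit 3, enqueue [1]
Visit 1, enqueue [2]
Visit 2, enqueue [0]
Visit 0, enqueue []

BFS order: [4, 3, 1, 2, 0]


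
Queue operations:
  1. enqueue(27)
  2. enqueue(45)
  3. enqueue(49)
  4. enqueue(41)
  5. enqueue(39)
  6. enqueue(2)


enqueue(27) -> [27]
enqueue(45) -> [27, 45]
enqueue(49) -> [27, 45, 49]
enqueue(41) -> [27, 45, 49, 41]
enqueue(39) -> [27, 45, 49, 41, 39]
enqueue(2) -> [27, 45, 49, 41, 39, 2]

Final queue: [27, 45, 49, 41, 39, 2]


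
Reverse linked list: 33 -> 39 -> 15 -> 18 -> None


Step 1: curr=33, set curr.next=prev(None) | reversed so far: 33
Step 2: curr=39, set curr.next=prev(33) | reversed so far: 39 -> 33
Step 3: curr=15, set curr.next=prev(39) | reversed so far: 15 -> 39 -> 33
Step 4: curr=18, set curr.next=prev(15) | reversed so far: 18 -> 15 -> 39 -> 33

18 -> 15 -> 39 -> 33 -> None


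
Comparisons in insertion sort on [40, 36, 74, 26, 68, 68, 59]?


Algorithm: insertion sort
Input: [40, 36, 74, 26, 68, 68, 59]
Sorted: [26, 36, 40, 59, 68, 68, 74]

13


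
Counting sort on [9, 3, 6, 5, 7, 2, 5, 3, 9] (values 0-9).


Input: [9, 3, 6, 5, 7, 2, 5, 3, 9]
Counts: [0, 0, 1, 2, 0, 2, 1, 1, 0, 2]

Sorted: [2, 3, 3, 5, 5, 6, 7, 9, 9]


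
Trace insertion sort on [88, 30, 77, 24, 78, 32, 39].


Initial: [88, 30, 77, 24, 78, 32, 39]
Insert 30: [30, 88, 77, 24, 78, 32, 39]
Insert 77: [30, 77, 88, 24, 78, 32, 39]
Insert 24: [24, 30, 77, 88, 78, 32, 39]
Insert 78: [24, 30, 77, 78, 88, 32, 39]
Insert 32: [24, 30, 32, 77, 78, 88, 39]
Insert 39: [24, 30, 32, 39, 77, 78, 88]

Sorted: [24, 30, 32, 39, 77, 78, 88]


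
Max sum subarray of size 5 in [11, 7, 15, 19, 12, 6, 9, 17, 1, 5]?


[0:5]: 64
[1:6]: 59
[2:7]: 61
[3:8]: 63
[4:9]: 45
[5:10]: 38

Max: 64 at [0:5]


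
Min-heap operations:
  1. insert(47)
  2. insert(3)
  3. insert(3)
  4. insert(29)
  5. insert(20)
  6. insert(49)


insert(47) -> [47]
insert(3) -> [3, 47]
insert(3) -> [3, 47, 3]
insert(29) -> [3, 29, 3, 47]
insert(20) -> [3, 20, 3, 47, 29]
insert(49) -> [3, 20, 3, 47, 29, 49]

Final heap: [3, 20, 3, 47, 29, 49]


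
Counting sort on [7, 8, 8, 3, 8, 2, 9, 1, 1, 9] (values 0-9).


Input: [7, 8, 8, 3, 8, 2, 9, 1, 1, 9]
Counts: [0, 2, 1, 1, 0, 0, 0, 1, 3, 2]

Sorted: [1, 1, 2, 3, 7, 8, 8, 8, 9, 9]


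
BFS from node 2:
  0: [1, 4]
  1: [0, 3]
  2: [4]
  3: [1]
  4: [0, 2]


Visit 2, enqueue [4]
Visit 4, enqueue [0]
Visit 0, enqueue [1]
Visit 1, enqueue [3]
Visit 3, enqueue []

BFS order: [2, 4, 0, 1, 3]


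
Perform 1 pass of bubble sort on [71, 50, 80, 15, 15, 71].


Initial: [71, 50, 80, 15, 15, 71]
Pass 1: [50, 71, 15, 15, 71, 80] (4 swaps)

After 1 pass: [50, 71, 15, 15, 71, 80]


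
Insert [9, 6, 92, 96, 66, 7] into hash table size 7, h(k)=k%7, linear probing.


Insert 9: h=2 -> slot 2
Insert 6: h=6 -> slot 6
Insert 92: h=1 -> slot 1
Insert 96: h=5 -> slot 5
Insert 66: h=3 -> slot 3
Insert 7: h=0 -> slot 0

Table: [7, 92, 9, 66, None, 96, 6]


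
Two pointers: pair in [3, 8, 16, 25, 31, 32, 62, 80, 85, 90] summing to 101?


lo=0(3)+hi=9(90)=93
lo=1(8)+hi=9(90)=98
lo=2(16)+hi=9(90)=106
lo=2(16)+hi=8(85)=101

Yes: 16+85=101


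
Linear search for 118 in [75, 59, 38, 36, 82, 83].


i=0: 75!=118
i=1: 59!=118
i=2: 38!=118
i=3: 36!=118
i=4: 82!=118
i=5: 83!=118

Not found, 6 comps


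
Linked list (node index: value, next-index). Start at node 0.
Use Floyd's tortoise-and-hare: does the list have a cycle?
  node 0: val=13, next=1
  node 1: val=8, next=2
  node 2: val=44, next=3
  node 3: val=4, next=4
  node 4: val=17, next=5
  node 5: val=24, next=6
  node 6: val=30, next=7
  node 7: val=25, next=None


Floyd's tortoise (slow, +1) and hare (fast, +2):
  init: slow=0, fast=0
  step 1: slow=1, fast=2
  step 2: slow=2, fast=4
  step 3: slow=3, fast=6
  step 4: fast 6->7->None, no cycle

Cycle: no


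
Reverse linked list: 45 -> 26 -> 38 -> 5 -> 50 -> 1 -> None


Step 1: curr=45, set curr.next=prev(None) | reversed so far: 45
Step 2: curr=26, set curr.next=prev(45) | reversed so far: 26 -> 45
Step 3: curr=38, set curr.next=prev(26) | reversed so far: 38 -> 26 -> 45
Step 4: curr=5, set curr.next=prev(38) | reversed so far: 5 -> 38 -> 26 -> 45
Step 5: curr=50, set curr.next=prev(5) | reversed so far: 50 -> 5 -> 38 -> 26 -> 45
Step 6: curr=1, set curr.next=prev(50) | reversed so far: 1 -> 50 -> 5 -> 38 -> 26 -> 45

1 -> 50 -> 5 -> 38 -> 26 -> 45 -> None


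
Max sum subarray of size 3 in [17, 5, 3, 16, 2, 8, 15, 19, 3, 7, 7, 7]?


[0:3]: 25
[1:4]: 24
[2:5]: 21
[3:6]: 26
[4:7]: 25
[5:8]: 42
[6:9]: 37
[7:10]: 29
[8:11]: 17
[9:12]: 21

Max: 42 at [5:8]


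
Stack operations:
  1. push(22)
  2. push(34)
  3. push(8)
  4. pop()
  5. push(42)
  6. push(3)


push(22) -> [22]
push(34) -> [22, 34]
push(8) -> [22, 34, 8]
pop()->8, [22, 34]
push(42) -> [22, 34, 42]
push(3) -> [22, 34, 42, 3]

Final stack: [22, 34, 42, 3]


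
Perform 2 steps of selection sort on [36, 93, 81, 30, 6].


Initial: [36, 93, 81, 30, 6]
Step 1: min=6 at 4
  Swap: [6, 93, 81, 30, 36]
Step 2: min=30 at 3
  Swap: [6, 30, 81, 93, 36]

After 2 steps: [6, 30, 81, 93, 36]


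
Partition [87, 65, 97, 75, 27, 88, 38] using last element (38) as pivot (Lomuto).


Pivot: 38
  27 <= 38: swap -> [27, 65, 97, 75, 87, 88, 38]
Place pivot at 1: [27, 38, 97, 75, 87, 88, 65]

Partitioned: [27, 38, 97, 75, 87, 88, 65]


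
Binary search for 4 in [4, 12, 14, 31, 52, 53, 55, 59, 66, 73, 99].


Step 1: lo=0, hi=10, mid=5, val=53
Step 2: lo=0, hi=4, mid=2, val=14
Step 3: lo=0, hi=1, mid=0, val=4

Found at index 0


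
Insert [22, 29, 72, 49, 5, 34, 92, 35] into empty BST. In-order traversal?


Insert 22: root
Insert 29: R from 22
Insert 72: R from 22 -> R from 29
Insert 49: R from 22 -> R from 29 -> L from 72
Insert 5: L from 22
Insert 34: R from 22 -> R from 29 -> L from 72 -> L from 49
Insert 92: R from 22 -> R from 29 -> R from 72
Insert 35: R from 22 -> R from 29 -> L from 72 -> L from 49 -> R from 34

In-order: [5, 22, 29, 34, 35, 49, 72, 92]


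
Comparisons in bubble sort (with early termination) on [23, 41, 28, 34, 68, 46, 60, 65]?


Algorithm: bubble sort (with early termination)
Input: [23, 41, 28, 34, 68, 46, 60, 65]
Sorted: [23, 28, 34, 41, 46, 60, 65, 68]

13


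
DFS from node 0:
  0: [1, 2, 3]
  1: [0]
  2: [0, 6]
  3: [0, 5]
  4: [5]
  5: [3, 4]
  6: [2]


Visit 0, push [3, 2, 1]
Visit 1, push []
Visit 2, push [6]
Visit 6, push []
Visit 3, push [5]
Visit 5, push [4]
Visit 4, push []

DFS order: [0, 1, 2, 6, 3, 5, 4]


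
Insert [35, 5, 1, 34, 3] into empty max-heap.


Insert 35: [35]
Insert 5: [35, 5]
Insert 1: [35, 5, 1]
Insert 34: [35, 34, 1, 5]
Insert 3: [35, 34, 1, 5, 3]

Final heap: [35, 34, 1, 5, 3]


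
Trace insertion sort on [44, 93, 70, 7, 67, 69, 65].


Initial: [44, 93, 70, 7, 67, 69, 65]
Insert 93: [44, 93, 70, 7, 67, 69, 65]
Insert 70: [44, 70, 93, 7, 67, 69, 65]
Insert 7: [7, 44, 70, 93, 67, 69, 65]
Insert 67: [7, 44, 67, 70, 93, 69, 65]
Insert 69: [7, 44, 67, 69, 70, 93, 65]
Insert 65: [7, 44, 65, 67, 69, 70, 93]

Sorted: [7, 44, 65, 67, 69, 70, 93]


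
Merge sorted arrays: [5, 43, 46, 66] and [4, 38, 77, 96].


Take 4 from B
Take 5 from A
Take 38 from B
Take 43 from A
Take 46 from A
Take 66 from A

Merged: [4, 5, 38, 43, 46, 66, 77, 96]


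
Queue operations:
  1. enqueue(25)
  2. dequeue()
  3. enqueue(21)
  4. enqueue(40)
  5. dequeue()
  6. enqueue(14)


enqueue(25) -> [25]
dequeue()->25, []
enqueue(21) -> [21]
enqueue(40) -> [21, 40]
dequeue()->21, [40]
enqueue(14) -> [40, 14]

Final queue: [40, 14]


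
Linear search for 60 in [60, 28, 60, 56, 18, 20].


i=0: 60==60 found!

Found at 0, 1 comps


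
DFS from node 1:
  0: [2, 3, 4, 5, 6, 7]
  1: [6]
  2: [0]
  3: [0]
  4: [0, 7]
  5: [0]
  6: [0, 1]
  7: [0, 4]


Visit 1, push [6]
Visit 6, push [0]
Visit 0, push [7, 5, 4, 3, 2]
Visit 2, push []
Visit 3, push []
Visit 4, push [7]
Visit 7, push []
Visit 5, push []

DFS order: [1, 6, 0, 2, 3, 4, 7, 5]


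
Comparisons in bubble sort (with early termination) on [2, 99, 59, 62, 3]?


Algorithm: bubble sort (with early termination)
Input: [2, 99, 59, 62, 3]
Sorted: [2, 3, 59, 62, 99]

10


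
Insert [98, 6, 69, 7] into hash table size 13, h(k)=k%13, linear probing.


Insert 98: h=7 -> slot 7
Insert 6: h=6 -> slot 6
Insert 69: h=4 -> slot 4
Insert 7: h=7, 1 probes -> slot 8

Table: [None, None, None, None, 69, None, 6, 98, 7, None, None, None, None]


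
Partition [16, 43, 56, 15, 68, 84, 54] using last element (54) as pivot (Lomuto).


Pivot: 54
  16 <= 54: advance i (no swap)
  43 <= 54: advance i (no swap)
  15 <= 54: swap -> [16, 43, 15, 56, 68, 84, 54]
Place pivot at 3: [16, 43, 15, 54, 68, 84, 56]

Partitioned: [16, 43, 15, 54, 68, 84, 56]


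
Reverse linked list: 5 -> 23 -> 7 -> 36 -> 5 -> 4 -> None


Step 1: curr=5, set curr.next=prev(None) | reversed so far: 5
Step 2: curr=23, set curr.next=prev(5) | reversed so far: 23 -> 5
Step 3: curr=7, set curr.next=prev(23) | reversed so far: 7 -> 23 -> 5
Step 4: curr=36, set curr.next=prev(7) | reversed so far: 36 -> 7 -> 23 -> 5
Step 5: curr=5, set curr.next=prev(36) | reversed so far: 5 -> 36 -> 7 -> 23 -> 5
Step 6: curr=4, set curr.next=prev(5) | reversed so far: 4 -> 5 -> 36 -> 7 -> 23 -> 5

4 -> 5 -> 36 -> 7 -> 23 -> 5 -> None


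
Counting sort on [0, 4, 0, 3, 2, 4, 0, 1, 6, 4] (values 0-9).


Input: [0, 4, 0, 3, 2, 4, 0, 1, 6, 4]
Counts: [3, 1, 1, 1, 3, 0, 1, 0, 0, 0]

Sorted: [0, 0, 0, 1, 2, 3, 4, 4, 4, 6]


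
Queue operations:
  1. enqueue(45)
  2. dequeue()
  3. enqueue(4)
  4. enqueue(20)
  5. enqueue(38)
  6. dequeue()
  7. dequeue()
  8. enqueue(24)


enqueue(45) -> [45]
dequeue()->45, []
enqueue(4) -> [4]
enqueue(20) -> [4, 20]
enqueue(38) -> [4, 20, 38]
dequeue()->4, [20, 38]
dequeue()->20, [38]
enqueue(24) -> [38, 24]

Final queue: [38, 24]


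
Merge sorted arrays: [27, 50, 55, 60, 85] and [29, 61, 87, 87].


Take 27 from A
Take 29 from B
Take 50 from A
Take 55 from A
Take 60 from A
Take 61 from B
Take 85 from A

Merged: [27, 29, 50, 55, 60, 61, 85, 87, 87]


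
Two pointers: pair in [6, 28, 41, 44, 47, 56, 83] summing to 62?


lo=0(6)+hi=6(83)=89
lo=0(6)+hi=5(56)=62

Yes: 6+56=62


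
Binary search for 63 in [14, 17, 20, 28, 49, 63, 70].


Step 1: lo=0, hi=6, mid=3, val=28
Step 2: lo=4, hi=6, mid=5, val=63

Found at index 5


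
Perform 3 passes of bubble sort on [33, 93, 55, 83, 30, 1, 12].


Initial: [33, 93, 55, 83, 30, 1, 12]
Pass 1: [33, 55, 83, 30, 1, 12, 93] (5 swaps)
Pass 2: [33, 55, 30, 1, 12, 83, 93] (3 swaps)
Pass 3: [33, 30, 1, 12, 55, 83, 93] (3 swaps)

After 3 passes: [33, 30, 1, 12, 55, 83, 93]
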